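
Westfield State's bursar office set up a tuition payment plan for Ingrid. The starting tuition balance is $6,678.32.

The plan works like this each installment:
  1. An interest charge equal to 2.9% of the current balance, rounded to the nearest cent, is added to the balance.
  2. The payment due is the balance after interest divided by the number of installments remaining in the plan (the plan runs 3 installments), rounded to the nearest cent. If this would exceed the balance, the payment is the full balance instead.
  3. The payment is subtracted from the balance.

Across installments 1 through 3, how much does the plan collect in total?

$7,073.21

# | Opening | Interest | Payment | End bal
1 | $6,678.32 | $193.67 | $2,290.66 | $4,581.33
2 | $4,581.33 | $132.86 | $2,357.10 | $2,357.09
3 | $2,357.09 | $68.36 | $2,425.45 | $0.00
Total paid: $7,073.21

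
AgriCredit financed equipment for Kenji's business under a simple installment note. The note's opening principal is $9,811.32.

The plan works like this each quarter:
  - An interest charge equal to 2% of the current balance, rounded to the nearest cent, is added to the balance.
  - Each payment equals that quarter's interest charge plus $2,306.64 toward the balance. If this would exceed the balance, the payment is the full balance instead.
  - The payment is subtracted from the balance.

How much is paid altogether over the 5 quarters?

$10,331.13

# | Opening | Interest | Payment | End bal
1 | $9,811.32 | $196.23 | $2,502.87 | $7,504.68
2 | $7,504.68 | $150.09 | $2,456.73 | $5,198.04
3 | $5,198.04 | $103.96 | $2,410.60 | $2,891.40
4 | $2,891.40 | $57.83 | $2,364.47 | $584.76
5 | $584.76 | $11.70 | $596.46 | $0.00
Total paid: $10,331.13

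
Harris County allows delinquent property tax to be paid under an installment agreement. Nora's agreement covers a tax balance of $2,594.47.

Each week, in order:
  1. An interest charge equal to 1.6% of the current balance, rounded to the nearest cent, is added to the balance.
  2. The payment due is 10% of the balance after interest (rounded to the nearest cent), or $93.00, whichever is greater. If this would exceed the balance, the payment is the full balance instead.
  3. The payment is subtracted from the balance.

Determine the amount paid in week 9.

$128.84

Week 1: opening $2,594.47; interest $41.51 → $2,635.98; payment $263.60; balance $2,372.38
Week 2: opening $2,372.38; interest $37.96 → $2,410.34; payment $241.03; balance $2,169.31
Week 3: opening $2,169.31; interest $34.71 → $2,204.02; payment $220.40; balance $1,983.62
Week 4: opening $1,983.62; interest $31.74 → $2,015.36; payment $201.54; balance $1,813.82
Week 5: opening $1,813.82; interest $29.02 → $1,842.84; payment $184.28; balance $1,658.56
Week 6: opening $1,658.56; interest $26.54 → $1,685.10; payment $168.51; balance $1,516.59
Week 7: opening $1,516.59; interest $24.27 → $1,540.86; payment $154.09; balance $1,386.77
Week 8: opening $1,386.77; interest $22.19 → $1,408.96; payment $140.90; balance $1,268.06
Week 9: opening $1,268.06; interest $20.29 → $1,288.35; payment $128.84; balance $1,159.51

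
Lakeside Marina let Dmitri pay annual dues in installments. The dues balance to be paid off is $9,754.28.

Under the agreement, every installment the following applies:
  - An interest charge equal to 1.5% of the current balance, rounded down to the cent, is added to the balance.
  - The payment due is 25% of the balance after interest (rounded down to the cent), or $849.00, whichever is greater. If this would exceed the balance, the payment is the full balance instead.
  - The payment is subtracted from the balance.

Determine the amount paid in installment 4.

Installment 1: opening $9,754.28; interest $146.31 → $9,900.59; payment $2,475.14; balance $7,425.45
Installment 2: opening $7,425.45; interest $111.38 → $7,536.83; payment $1,884.20; balance $5,652.63
Installment 3: opening $5,652.63; interest $84.78 → $5,737.41; payment $1,434.35; balance $4,303.06
Installment 4: opening $4,303.06; interest $64.54 → $4,367.60; payment $1,091.90; balance $3,275.70

$1,091.90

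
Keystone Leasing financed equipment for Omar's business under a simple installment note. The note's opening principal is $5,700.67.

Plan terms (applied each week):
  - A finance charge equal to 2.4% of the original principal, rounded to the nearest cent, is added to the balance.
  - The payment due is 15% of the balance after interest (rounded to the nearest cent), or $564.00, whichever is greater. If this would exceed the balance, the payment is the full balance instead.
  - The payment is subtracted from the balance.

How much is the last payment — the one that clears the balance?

$492.94

Week 1: $5,700.67 +$136.82 interest = $5,837.49; pay $875.62 → $4,961.87
Week 2: $4,961.87 +$136.82 interest = $5,098.69; pay $764.80 → $4,333.89
Week 3: $4,333.89 +$136.82 interest = $4,470.71; pay $670.61 → $3,800.10
Week 4: $3,800.10 +$136.82 interest = $3,936.92; pay $590.54 → $3,346.38
Week 5: $3,346.38 +$136.82 interest = $3,483.20; pay $564.00 → $2,919.20
Week 6: $2,919.20 +$136.82 interest = $3,056.02; pay $564.00 → $2,492.02
Week 7: $2,492.02 +$136.82 interest = $2,628.84; pay $564.00 → $2,064.84
Week 8: $2,064.84 +$136.82 interest = $2,201.66; pay $564.00 → $1,637.66
Week 9: $1,637.66 +$136.82 interest = $1,774.48; pay $564.00 → $1,210.48
Week 10: $1,210.48 +$136.82 interest = $1,347.30; pay $564.00 → $783.30
Week 11: $783.30 +$136.82 interest = $920.12; pay $564.00 → $356.12
Week 12: $356.12 +$136.82 interest = $492.94; pay $492.94 → $0.00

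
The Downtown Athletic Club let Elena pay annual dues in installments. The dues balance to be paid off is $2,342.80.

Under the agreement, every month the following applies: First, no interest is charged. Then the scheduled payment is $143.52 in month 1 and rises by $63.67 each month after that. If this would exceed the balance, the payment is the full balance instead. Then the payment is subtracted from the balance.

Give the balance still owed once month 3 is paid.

Month 1: opening $2,342.80; payment $143.52; balance $2,199.28
Month 2: opening $2,199.28; payment $207.19; balance $1,992.09
Month 3: opening $1,992.09; payment $270.86; balance $1,721.23

$1,721.23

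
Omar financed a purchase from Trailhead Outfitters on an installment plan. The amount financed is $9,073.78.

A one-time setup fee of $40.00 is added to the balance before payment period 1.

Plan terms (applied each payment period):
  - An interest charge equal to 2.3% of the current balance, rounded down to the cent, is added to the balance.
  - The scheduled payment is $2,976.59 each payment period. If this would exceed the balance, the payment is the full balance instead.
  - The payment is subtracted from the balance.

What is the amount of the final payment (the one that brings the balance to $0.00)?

$634.73

# | Opening | Interest | Payment | End bal
1 | $9,113.78 | $209.61 | $2,976.59 | $6,346.80
2 | $6,346.80 | $145.97 | $2,976.59 | $3,516.18
3 | $3,516.18 | $80.87 | $2,976.59 | $620.46
4 | $620.46 | $14.27 | $634.73 | $0.00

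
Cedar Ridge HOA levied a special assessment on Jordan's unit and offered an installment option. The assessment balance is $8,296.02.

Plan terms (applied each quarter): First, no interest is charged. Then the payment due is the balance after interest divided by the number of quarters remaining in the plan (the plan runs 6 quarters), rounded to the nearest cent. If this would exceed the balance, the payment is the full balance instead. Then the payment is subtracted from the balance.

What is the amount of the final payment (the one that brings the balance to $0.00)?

# | Opening | Payment | End bal
1 | $8,296.02 | $1,382.67 | $6,913.35
2 | $6,913.35 | $1,382.67 | $5,530.68
3 | $5,530.68 | $1,382.67 | $4,148.01
4 | $4,148.01 | $1,382.67 | $2,765.34
5 | $2,765.34 | $1,382.67 | $1,382.67
6 | $1,382.67 | $1,382.67 | $0.00

$1,382.67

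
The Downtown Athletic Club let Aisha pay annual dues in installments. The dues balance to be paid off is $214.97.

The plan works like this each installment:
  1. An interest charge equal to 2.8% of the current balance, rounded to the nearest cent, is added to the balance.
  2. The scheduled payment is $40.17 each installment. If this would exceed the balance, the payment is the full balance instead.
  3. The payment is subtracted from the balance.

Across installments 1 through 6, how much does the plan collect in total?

Installment 1: $214.97 +$6.02 interest = $220.99; pay $40.17 → $180.82
Installment 2: $180.82 +$5.06 interest = $185.88; pay $40.17 → $145.71
Installment 3: $145.71 +$4.08 interest = $149.79; pay $40.17 → $109.62
Installment 4: $109.62 +$3.07 interest = $112.69; pay $40.17 → $72.52
Installment 5: $72.52 +$2.03 interest = $74.55; pay $40.17 → $34.38
Installment 6: $34.38 +$0.96 interest = $35.34; pay $35.34 → $0.00
Total paid: $236.19

$236.19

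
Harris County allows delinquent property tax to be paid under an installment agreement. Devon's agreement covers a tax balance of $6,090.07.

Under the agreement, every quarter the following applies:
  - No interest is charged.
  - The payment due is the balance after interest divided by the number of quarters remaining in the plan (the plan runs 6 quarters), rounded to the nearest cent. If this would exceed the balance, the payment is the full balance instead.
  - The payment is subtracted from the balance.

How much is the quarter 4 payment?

# | Opening | Payment | End bal
1 | $6,090.07 | $1,015.01 | $5,075.06
2 | $5,075.06 | $1,015.01 | $4,060.05
3 | $4,060.05 | $1,015.01 | $3,045.04
4 | $3,045.04 | $1,015.01 | $2,030.03

$1,015.01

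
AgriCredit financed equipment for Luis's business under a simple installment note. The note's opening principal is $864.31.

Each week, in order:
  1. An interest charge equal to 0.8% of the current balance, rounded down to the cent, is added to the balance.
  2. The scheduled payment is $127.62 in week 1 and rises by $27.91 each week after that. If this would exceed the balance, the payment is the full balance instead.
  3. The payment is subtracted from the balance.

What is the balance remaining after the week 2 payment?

$594.01

# | Opening | Interest | Payment | End bal
1 | $864.31 | $6.91 | $127.62 | $743.60
2 | $743.60 | $5.94 | $155.53 | $594.01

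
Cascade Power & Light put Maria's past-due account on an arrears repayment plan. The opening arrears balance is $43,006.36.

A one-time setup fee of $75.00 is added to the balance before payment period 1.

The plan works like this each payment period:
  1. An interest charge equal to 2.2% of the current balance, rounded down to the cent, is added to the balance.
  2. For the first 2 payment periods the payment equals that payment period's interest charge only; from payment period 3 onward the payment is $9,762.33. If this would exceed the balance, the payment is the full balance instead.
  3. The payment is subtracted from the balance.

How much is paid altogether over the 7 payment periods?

$47,733.50

Payment period 1: $43,081.36 +$947.78 interest = $44,029.14; pay $947.78 → $43,081.36
Payment period 2: $43,081.36 +$947.78 interest = $44,029.14; pay $947.78 → $43,081.36
Payment period 3: $43,081.36 +$947.78 interest = $44,029.14; pay $9,762.33 → $34,266.81
Payment period 4: $34,266.81 +$753.86 interest = $35,020.67; pay $9,762.33 → $25,258.34
Payment period 5: $25,258.34 +$555.68 interest = $25,814.02; pay $9,762.33 → $16,051.69
Payment period 6: $16,051.69 +$353.13 interest = $16,404.82; pay $9,762.33 → $6,642.49
Payment period 7: $6,642.49 +$146.13 interest = $6,788.62; pay $6,788.62 → $0.00
Total paid: $47,733.50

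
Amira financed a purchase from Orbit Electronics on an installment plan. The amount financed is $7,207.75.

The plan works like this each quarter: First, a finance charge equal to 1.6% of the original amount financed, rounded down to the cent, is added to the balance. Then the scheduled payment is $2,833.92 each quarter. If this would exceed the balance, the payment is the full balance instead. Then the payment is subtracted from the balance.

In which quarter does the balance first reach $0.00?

# | Opening | Interest | Payment | End bal
1 | $7,207.75 | $115.32 | $2,833.92 | $4,489.15
2 | $4,489.15 | $115.32 | $2,833.92 | $1,770.55
3 | $1,770.55 | $115.32 | $1,885.87 | $0.00
Balance reaches $0.00 in quarter 3.

3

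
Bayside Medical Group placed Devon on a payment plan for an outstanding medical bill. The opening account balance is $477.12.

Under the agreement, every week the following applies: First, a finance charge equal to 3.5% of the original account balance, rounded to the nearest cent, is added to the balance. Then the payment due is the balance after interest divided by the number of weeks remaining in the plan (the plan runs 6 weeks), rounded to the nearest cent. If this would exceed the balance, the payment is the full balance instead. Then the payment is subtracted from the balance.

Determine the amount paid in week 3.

$89.82

Week 1: opening $477.12; interest $16.70 → $493.82; payment $82.30; balance $411.52
Week 2: opening $411.52; interest $16.70 → $428.22; payment $85.64; balance $342.58
Week 3: opening $342.58; interest $16.70 → $359.28; payment $89.82; balance $269.46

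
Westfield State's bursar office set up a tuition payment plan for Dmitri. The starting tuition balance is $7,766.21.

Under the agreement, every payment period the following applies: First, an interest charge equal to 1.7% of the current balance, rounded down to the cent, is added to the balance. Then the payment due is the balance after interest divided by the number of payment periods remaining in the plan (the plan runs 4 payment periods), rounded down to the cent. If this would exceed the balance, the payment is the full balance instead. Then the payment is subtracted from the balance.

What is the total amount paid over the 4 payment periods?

$8,101.91

# | Opening | Interest | Payment | End bal
1 | $7,766.21 | $132.02 | $1,974.55 | $5,923.68
2 | $5,923.68 | $100.70 | $2,008.12 | $4,016.26
3 | $4,016.26 | $68.27 | $2,042.26 | $2,042.27
4 | $2,042.27 | $34.71 | $2,076.98 | $0.00
Total paid: $8,101.91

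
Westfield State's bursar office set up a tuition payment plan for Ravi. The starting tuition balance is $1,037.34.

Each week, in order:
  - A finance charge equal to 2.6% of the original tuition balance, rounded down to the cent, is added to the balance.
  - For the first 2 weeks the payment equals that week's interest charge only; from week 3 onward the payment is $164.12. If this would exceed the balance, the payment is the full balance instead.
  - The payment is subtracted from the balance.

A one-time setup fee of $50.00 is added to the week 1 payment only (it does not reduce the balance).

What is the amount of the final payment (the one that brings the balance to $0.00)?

Week 1: opening $1,037.34; interest $26.97 → $1,064.31; payment $26.97 (+ $50.00 fee); balance $1,037.34
Week 2: opening $1,037.34; interest $26.97 → $1,064.31; payment $26.97; balance $1,037.34
Week 3: opening $1,037.34; interest $26.97 → $1,064.31; payment $164.12; balance $900.19
Week 4: opening $900.19; interest $26.97 → $927.16; payment $164.12; balance $763.04
Week 5: opening $763.04; interest $26.97 → $790.01; payment $164.12; balance $625.89
Week 6: opening $625.89; interest $26.97 → $652.86; payment $164.12; balance $488.74
Week 7: opening $488.74; interest $26.97 → $515.71; payment $164.12; balance $351.59
Week 8: opening $351.59; interest $26.97 → $378.56; payment $164.12; balance $214.44
Week 9: opening $214.44; interest $26.97 → $241.41; payment $164.12; balance $77.29
Week 10: opening $77.29; interest $26.97 → $104.26; payment $104.26; balance $0.00

$104.26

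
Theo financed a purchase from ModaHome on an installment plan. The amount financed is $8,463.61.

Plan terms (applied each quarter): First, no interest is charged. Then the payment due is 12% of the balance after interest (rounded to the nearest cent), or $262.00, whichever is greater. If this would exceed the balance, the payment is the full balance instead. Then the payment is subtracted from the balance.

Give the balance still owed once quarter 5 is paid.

$4,466.51

Quarter 1: opening $8,463.61; payment $1,015.63; balance $7,447.98
Quarter 2: opening $7,447.98; payment $893.76; balance $6,554.22
Quarter 3: opening $6,554.22; payment $786.51; balance $5,767.71
Quarter 4: opening $5,767.71; payment $692.13; balance $5,075.58
Quarter 5: opening $5,075.58; payment $609.07; balance $4,466.51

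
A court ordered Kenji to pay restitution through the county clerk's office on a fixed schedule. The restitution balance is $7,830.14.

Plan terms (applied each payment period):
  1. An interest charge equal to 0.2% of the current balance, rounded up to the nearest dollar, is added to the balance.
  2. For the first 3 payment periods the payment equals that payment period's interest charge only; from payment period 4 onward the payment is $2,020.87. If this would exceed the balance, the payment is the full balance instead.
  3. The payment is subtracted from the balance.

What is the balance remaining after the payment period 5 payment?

# | Opening | Interest | Payment | End bal
1 | $7,830.14 | $16.00 | $16.00 | $7,830.14
2 | $7,830.14 | $16.00 | $16.00 | $7,830.14
3 | $7,830.14 | $16.00 | $16.00 | $7,830.14
4 | $7,830.14 | $16.00 | $2,020.87 | $5,825.27
5 | $5,825.27 | $12.00 | $2,020.87 | $3,816.40

$3,816.40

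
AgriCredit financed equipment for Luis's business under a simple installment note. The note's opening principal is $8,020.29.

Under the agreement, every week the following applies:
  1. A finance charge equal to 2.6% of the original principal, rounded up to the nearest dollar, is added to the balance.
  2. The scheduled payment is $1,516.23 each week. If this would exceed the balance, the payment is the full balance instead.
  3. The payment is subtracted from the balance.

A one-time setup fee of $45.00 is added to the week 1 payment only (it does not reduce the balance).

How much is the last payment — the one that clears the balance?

$385.91

Week 1: opening $8,020.29; interest $209.00 → $8,229.29; payment $1,516.23 (+ $45.00 fee); balance $6,713.06
Week 2: opening $6,713.06; interest $209.00 → $6,922.06; payment $1,516.23; balance $5,405.83
Week 3: opening $5,405.83; interest $209.00 → $5,614.83; payment $1,516.23; balance $4,098.60
Week 4: opening $4,098.60; interest $209.00 → $4,307.60; payment $1,516.23; balance $2,791.37
Week 5: opening $2,791.37; interest $209.00 → $3,000.37; payment $1,516.23; balance $1,484.14
Week 6: opening $1,484.14; interest $209.00 → $1,693.14; payment $1,516.23; balance $176.91
Week 7: opening $176.91; interest $209.00 → $385.91; payment $385.91; balance $0.00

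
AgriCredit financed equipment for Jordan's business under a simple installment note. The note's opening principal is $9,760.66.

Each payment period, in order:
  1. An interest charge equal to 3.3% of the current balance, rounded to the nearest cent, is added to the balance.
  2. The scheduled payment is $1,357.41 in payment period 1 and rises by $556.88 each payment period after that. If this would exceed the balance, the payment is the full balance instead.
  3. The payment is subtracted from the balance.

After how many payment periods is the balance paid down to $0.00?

5

Payment period 1: opening $9,760.66; interest $322.10 → $10,082.76; payment $1,357.41; balance $8,725.35
Payment period 2: opening $8,725.35; interest $287.94 → $9,013.29; payment $1,914.29; balance $7,099.00
Payment period 3: opening $7,099.00; interest $234.27 → $7,333.27; payment $2,471.17; balance $4,862.10
Payment period 4: opening $4,862.10; interest $160.45 → $5,022.55; payment $3,028.05; balance $1,994.50
Payment period 5: opening $1,994.50; interest $65.82 → $2,060.32; payment $2,060.32; balance $0.00
Balance reaches $0.00 in payment period 5.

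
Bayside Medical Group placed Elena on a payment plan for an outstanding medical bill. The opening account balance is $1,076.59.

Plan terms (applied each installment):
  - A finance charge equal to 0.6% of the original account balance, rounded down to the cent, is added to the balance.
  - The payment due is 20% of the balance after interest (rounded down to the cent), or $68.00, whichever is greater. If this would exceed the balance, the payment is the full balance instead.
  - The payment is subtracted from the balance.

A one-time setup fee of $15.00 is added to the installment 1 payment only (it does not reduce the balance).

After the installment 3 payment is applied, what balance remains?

Installment 1: opening $1,076.59; interest $6.45 → $1,083.04; payment $216.60 (+ $15.00 fee); balance $866.44
Installment 2: opening $866.44; interest $6.45 → $872.89; payment $174.57; balance $698.32
Installment 3: opening $698.32; interest $6.45 → $704.77; payment $140.95; balance $563.82

$563.82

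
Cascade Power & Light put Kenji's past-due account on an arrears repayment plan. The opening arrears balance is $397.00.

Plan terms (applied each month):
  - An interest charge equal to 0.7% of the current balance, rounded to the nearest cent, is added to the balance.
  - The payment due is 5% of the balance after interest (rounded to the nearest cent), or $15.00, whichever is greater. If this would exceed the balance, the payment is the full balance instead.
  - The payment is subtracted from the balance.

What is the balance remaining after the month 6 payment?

Month 1: opening $397.00; interest $2.78 → $399.78; payment $19.99; balance $379.79
Month 2: opening $379.79; interest $2.66 → $382.45; payment $19.12; balance $363.33
Month 3: opening $363.33; interest $2.54 → $365.87; payment $18.29; balance $347.58
Month 4: opening $347.58; interest $2.43 → $350.01; payment $17.50; balance $332.51
Month 5: opening $332.51; interest $2.33 → $334.84; payment $16.74; balance $318.10
Month 6: opening $318.10; interest $2.23 → $320.33; payment $16.02; balance $304.31

$304.31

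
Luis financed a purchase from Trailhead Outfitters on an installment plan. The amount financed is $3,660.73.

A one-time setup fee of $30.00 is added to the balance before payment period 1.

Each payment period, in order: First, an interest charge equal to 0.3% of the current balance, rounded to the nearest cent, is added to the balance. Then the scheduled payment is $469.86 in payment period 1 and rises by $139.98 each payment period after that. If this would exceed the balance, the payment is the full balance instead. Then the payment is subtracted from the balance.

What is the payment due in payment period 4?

Payment period 1: opening $3,690.73; interest $11.07 → $3,701.80; payment $469.86; balance $3,231.94
Payment period 2: opening $3,231.94; interest $9.70 → $3,241.64; payment $609.84; balance $2,631.80
Payment period 3: opening $2,631.80; interest $7.90 → $2,639.70; payment $749.82; balance $1,889.88
Payment period 4: opening $1,889.88; interest $5.67 → $1,895.55; payment $889.80; balance $1,005.75

$889.80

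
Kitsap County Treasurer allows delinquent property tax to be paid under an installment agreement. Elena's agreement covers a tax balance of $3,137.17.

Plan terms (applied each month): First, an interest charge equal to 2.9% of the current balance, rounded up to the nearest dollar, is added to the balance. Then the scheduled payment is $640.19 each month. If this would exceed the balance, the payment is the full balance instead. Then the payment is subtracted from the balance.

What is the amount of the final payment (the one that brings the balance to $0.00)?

$236.22

# | Opening | Interest | Payment | End bal
1 | $3,137.17 | $91.00 | $640.19 | $2,587.98
2 | $2,587.98 | $76.00 | $640.19 | $2,023.79
3 | $2,023.79 | $59.00 | $640.19 | $1,442.60
4 | $1,442.60 | $42.00 | $640.19 | $844.41
5 | $844.41 | $25.00 | $640.19 | $229.22
6 | $229.22 | $7.00 | $236.22 | $0.00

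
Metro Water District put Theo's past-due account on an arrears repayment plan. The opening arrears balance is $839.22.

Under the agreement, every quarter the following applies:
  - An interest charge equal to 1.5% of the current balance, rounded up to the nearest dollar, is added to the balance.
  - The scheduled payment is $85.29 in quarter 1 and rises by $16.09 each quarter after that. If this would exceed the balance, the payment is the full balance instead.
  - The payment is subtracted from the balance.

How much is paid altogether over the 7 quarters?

Quarter 1: opening $839.22; interest $13.00 → $852.22; payment $85.29; balance $766.93
Quarter 2: opening $766.93; interest $12.00 → $778.93; payment $101.38; balance $677.55
Quarter 3: opening $677.55; interest $11.00 → $688.55; payment $117.47; balance $571.08
Quarter 4: opening $571.08; interest $9.00 → $580.08; payment $133.56; balance $446.52
Quarter 5: opening $446.52; interest $7.00 → $453.52; payment $149.65; balance $303.87
Quarter 6: opening $303.87; interest $5.00 → $308.87; payment $165.74; balance $143.13
Quarter 7: opening $143.13; interest $3.00 → $146.13; payment $146.13; balance $0.00
Total paid: $899.22

$899.22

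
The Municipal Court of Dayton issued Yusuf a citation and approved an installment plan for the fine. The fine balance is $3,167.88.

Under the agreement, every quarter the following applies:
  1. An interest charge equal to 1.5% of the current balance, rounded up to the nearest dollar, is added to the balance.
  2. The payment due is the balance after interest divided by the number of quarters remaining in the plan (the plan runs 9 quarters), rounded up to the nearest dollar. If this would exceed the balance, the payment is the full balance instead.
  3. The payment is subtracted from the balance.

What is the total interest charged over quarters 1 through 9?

$252.00

Quarter 1: opening $3,167.88; interest $48.00 → $3,215.88; payment $358.00; balance $2,857.88
Quarter 2: opening $2,857.88; interest $43.00 → $2,900.88; payment $363.00; balance $2,537.88
Quarter 3: opening $2,537.88; interest $39.00 → $2,576.88; payment $369.00; balance $2,207.88
Quarter 4: opening $2,207.88; interest $34.00 → $2,241.88; payment $374.00; balance $1,867.88
Quarter 5: opening $1,867.88; interest $29.00 → $1,896.88; payment $380.00; balance $1,516.88
Quarter 6: opening $1,516.88; interest $23.00 → $1,539.88; payment $385.00; balance $1,154.88
Quarter 7: opening $1,154.88; interest $18.00 → $1,172.88; payment $391.00; balance $781.88
Quarter 8: opening $781.88; interest $12.00 → $793.88; payment $397.00; balance $396.88
Quarter 9: opening $396.88; interest $6.00 → $402.88; payment $402.88; balance $0.00
Total interest: $48.00 + $43.00 + $39.00 + $34.00 + $29.00 + $23.00 + $18.00 + $12.00 + $6.00 = $252.00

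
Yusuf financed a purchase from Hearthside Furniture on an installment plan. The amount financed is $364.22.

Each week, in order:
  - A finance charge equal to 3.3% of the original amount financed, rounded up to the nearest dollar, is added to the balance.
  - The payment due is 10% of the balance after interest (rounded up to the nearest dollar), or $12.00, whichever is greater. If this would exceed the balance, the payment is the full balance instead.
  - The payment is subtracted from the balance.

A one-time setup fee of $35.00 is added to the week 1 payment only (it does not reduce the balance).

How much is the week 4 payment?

Week 1: $364.22 +$13.00 interest = $377.22; pay $38.00 (+ $35.00 fee) → $339.22
Week 2: $339.22 +$13.00 interest = $352.22; pay $36.00 → $316.22
Week 3: $316.22 +$13.00 interest = $329.22; pay $33.00 → $296.22
Week 4: $296.22 +$13.00 interest = $309.22; pay $31.00 → $278.22

$31.00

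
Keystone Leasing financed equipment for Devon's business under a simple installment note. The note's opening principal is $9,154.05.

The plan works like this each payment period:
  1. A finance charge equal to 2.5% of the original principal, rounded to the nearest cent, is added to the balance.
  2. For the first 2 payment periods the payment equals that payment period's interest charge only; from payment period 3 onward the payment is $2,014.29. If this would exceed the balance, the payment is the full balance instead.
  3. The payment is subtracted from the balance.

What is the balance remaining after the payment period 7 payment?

Payment period 1: $9,154.05 +$228.85 interest = $9,382.90; pay $228.85 → $9,154.05
Payment period 2: $9,154.05 +$228.85 interest = $9,382.90; pay $228.85 → $9,154.05
Payment period 3: $9,154.05 +$228.85 interest = $9,382.90; pay $2,014.29 → $7,368.61
Payment period 4: $7,368.61 +$228.85 interest = $7,597.46; pay $2,014.29 → $5,583.17
Payment period 5: $5,583.17 +$228.85 interest = $5,812.02; pay $2,014.29 → $3,797.73
Payment period 6: $3,797.73 +$228.85 interest = $4,026.58; pay $2,014.29 → $2,012.29
Payment period 7: $2,012.29 +$228.85 interest = $2,241.14; pay $2,014.29 → $226.85

$226.85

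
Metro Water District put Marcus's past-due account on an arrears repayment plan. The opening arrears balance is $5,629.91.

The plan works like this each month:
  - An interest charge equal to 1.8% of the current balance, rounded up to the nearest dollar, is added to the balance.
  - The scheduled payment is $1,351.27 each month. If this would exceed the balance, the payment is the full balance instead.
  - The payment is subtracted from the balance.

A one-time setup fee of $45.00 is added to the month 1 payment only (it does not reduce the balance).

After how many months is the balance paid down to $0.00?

5

Month 1: $5,629.91 +$102.00 interest = $5,731.91; pay $1,351.27 (+ $45.00 fee) → $4,380.64
Month 2: $4,380.64 +$79.00 interest = $4,459.64; pay $1,351.27 → $3,108.37
Month 3: $3,108.37 +$56.00 interest = $3,164.37; pay $1,351.27 → $1,813.10
Month 4: $1,813.10 +$33.00 interest = $1,846.10; pay $1,351.27 → $494.83
Month 5: $494.83 +$9.00 interest = $503.83; pay $503.83 → $0.00
Balance reaches $0.00 in month 5.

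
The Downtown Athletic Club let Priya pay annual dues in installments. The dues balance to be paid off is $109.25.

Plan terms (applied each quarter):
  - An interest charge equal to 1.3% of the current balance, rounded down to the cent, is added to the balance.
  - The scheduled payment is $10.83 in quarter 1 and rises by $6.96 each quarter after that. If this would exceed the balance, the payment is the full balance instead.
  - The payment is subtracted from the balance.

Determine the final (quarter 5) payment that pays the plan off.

$29.10

Quarter 1: $109.25 +$1.42 interest = $110.67; pay $10.83 → $99.84
Quarter 2: $99.84 +$1.29 interest = $101.13; pay $17.79 → $83.34
Quarter 3: $83.34 +$1.08 interest = $84.42; pay $24.75 → $59.67
Quarter 4: $59.67 +$0.77 interest = $60.44; pay $31.71 → $28.73
Quarter 5: $28.73 +$0.37 interest = $29.10; pay $29.10 → $0.00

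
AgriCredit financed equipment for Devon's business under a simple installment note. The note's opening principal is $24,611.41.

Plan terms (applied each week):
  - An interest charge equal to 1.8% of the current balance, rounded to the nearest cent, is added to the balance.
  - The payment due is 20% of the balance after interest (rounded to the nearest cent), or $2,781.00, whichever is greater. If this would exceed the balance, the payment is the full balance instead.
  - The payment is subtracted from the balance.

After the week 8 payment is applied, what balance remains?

$119.44

Week 1: opening $24,611.41; interest $443.01 → $25,054.42; payment $5,010.88; balance $20,043.54
Week 2: opening $20,043.54; interest $360.78 → $20,404.32; payment $4,080.86; balance $16,323.46
Week 3: opening $16,323.46; interest $293.82 → $16,617.28; payment $3,323.46; balance $13,293.82
Week 4: opening $13,293.82; interest $239.29 → $13,533.11; payment $2,781.00; balance $10,752.11
Week 5: opening $10,752.11; interest $193.54 → $10,945.65; payment $2,781.00; balance $8,164.65
Week 6: opening $8,164.65; interest $146.96 → $8,311.61; payment $2,781.00; balance $5,530.61
Week 7: opening $5,530.61; interest $99.55 → $5,630.16; payment $2,781.00; balance $2,849.16
Week 8: opening $2,849.16; interest $51.28 → $2,900.44; payment $2,781.00; balance $119.44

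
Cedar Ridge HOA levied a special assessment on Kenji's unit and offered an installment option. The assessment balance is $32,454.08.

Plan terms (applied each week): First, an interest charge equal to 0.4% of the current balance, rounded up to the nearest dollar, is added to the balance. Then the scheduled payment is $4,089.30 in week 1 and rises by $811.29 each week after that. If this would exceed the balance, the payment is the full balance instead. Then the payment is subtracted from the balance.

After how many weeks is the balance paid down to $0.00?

6

Week 1: $32,454.08 +$130.00 interest = $32,584.08; pay $4,089.30 → $28,494.78
Week 2: $28,494.78 +$114.00 interest = $28,608.78; pay $4,900.59 → $23,708.19
Week 3: $23,708.19 +$95.00 interest = $23,803.19; pay $5,711.88 → $18,091.31
Week 4: $18,091.31 +$73.00 interest = $18,164.31; pay $6,523.17 → $11,641.14
Week 5: $11,641.14 +$47.00 interest = $11,688.14; pay $7,334.46 → $4,353.68
Week 6: $4,353.68 +$18.00 interest = $4,371.68; pay $4,371.68 → $0.00
Balance reaches $0.00 in week 6.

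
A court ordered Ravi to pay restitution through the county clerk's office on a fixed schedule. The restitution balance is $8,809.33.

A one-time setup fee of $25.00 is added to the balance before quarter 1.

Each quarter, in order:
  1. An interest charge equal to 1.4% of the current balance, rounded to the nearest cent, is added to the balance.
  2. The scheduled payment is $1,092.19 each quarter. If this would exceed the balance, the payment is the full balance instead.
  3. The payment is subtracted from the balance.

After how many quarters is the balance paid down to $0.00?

9

Quarter 1: opening $8,834.33; interest $123.68 → $8,958.01; payment $1,092.19; balance $7,865.82
Quarter 2: opening $7,865.82; interest $110.12 → $7,975.94; payment $1,092.19; balance $6,883.75
Quarter 3: opening $6,883.75; interest $96.37 → $6,980.12; payment $1,092.19; balance $5,887.93
Quarter 4: opening $5,887.93; interest $82.43 → $5,970.36; payment $1,092.19; balance $4,878.17
Quarter 5: opening $4,878.17; interest $68.29 → $4,946.46; payment $1,092.19; balance $3,854.27
Quarter 6: opening $3,854.27; interest $53.96 → $3,908.23; payment $1,092.19; balance $2,816.04
Quarter 7: opening $2,816.04; interest $39.42 → $2,855.46; payment $1,092.19; balance $1,763.27
Quarter 8: opening $1,763.27; interest $24.69 → $1,787.96; payment $1,092.19; balance $695.77
Quarter 9: opening $695.77; interest $9.74 → $705.51; payment $705.51; balance $0.00
Balance reaches $0.00 in quarter 9.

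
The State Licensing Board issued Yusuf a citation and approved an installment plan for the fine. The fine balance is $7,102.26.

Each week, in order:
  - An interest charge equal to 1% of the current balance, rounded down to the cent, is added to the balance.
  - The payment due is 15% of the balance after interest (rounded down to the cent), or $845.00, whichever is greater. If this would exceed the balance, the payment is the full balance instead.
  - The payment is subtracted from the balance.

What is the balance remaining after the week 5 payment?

Week 1: $7,102.26 +$71.02 interest = $7,173.28; pay $1,075.99 → $6,097.29
Week 2: $6,097.29 +$60.97 interest = $6,158.26; pay $923.73 → $5,234.53
Week 3: $5,234.53 +$52.34 interest = $5,286.87; pay $845.00 → $4,441.87
Week 4: $4,441.87 +$44.41 interest = $4,486.28; pay $845.00 → $3,641.28
Week 5: $3,641.28 +$36.41 interest = $3,677.69; pay $845.00 → $2,832.69

$2,832.69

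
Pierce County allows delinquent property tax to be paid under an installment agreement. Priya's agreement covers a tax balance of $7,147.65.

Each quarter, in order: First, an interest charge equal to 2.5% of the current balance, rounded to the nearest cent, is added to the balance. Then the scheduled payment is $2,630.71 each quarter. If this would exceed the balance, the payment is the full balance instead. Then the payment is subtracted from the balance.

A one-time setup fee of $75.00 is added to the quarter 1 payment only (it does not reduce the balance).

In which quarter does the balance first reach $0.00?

Quarter 1: opening $7,147.65; interest $178.69 → $7,326.34; payment $2,630.71 (+ $75.00 fee); balance $4,695.63
Quarter 2: opening $4,695.63; interest $117.39 → $4,813.02; payment $2,630.71; balance $2,182.31
Quarter 3: opening $2,182.31; interest $54.56 → $2,236.87; payment $2,236.87; balance $0.00
Balance reaches $0.00 in quarter 3.

3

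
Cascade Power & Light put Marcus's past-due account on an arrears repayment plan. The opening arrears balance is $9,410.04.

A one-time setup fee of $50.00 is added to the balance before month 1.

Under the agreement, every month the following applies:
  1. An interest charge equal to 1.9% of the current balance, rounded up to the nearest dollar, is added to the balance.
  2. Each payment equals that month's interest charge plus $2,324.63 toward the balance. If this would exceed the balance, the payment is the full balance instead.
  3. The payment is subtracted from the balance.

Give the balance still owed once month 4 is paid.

Month 1: opening $9,460.04; interest $180.00 → $9,640.04; payment $2,504.63; balance $7,135.41
Month 2: opening $7,135.41; interest $136.00 → $7,271.41; payment $2,460.63; balance $4,810.78
Month 3: opening $4,810.78; interest $92.00 → $4,902.78; payment $2,416.63; balance $2,486.15
Month 4: opening $2,486.15; interest $48.00 → $2,534.15; payment $2,372.63; balance $161.52

$161.52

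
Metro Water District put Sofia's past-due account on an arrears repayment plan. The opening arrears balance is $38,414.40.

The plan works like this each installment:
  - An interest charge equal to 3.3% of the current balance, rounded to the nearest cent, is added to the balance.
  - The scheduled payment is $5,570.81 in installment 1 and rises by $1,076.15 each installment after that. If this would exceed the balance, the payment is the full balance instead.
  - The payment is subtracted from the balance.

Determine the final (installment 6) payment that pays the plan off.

Installment 1: opening $38,414.40; interest $1,267.68 → $39,682.08; payment $5,570.81; balance $34,111.27
Installment 2: opening $34,111.27; interest $1,125.67 → $35,236.94; payment $6,646.96; balance $28,589.98
Installment 3: opening $28,589.98; interest $943.47 → $29,533.45; payment $7,723.11; balance $21,810.34
Installment 4: opening $21,810.34; interest $719.74 → $22,530.08; payment $8,799.26; balance $13,730.82
Installment 5: opening $13,730.82; interest $453.12 → $14,183.94; payment $9,875.41; balance $4,308.53
Installment 6: opening $4,308.53; interest $142.18 → $4,450.71; payment $4,450.71; balance $0.00

$4,450.71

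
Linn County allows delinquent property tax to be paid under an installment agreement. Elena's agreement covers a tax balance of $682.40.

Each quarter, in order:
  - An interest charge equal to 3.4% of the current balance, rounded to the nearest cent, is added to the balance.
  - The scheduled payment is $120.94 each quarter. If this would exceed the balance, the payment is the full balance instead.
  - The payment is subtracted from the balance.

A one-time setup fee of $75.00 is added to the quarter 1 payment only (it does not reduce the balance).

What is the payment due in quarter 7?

$45.30

# | Opening | Interest | Payment | Fee | End bal
1 | $682.40 | $23.20 | $120.94 | $75.00 | $584.66
2 | $584.66 | $19.88 | $120.94 | — | $483.60
3 | $483.60 | $16.44 | $120.94 | — | $379.10
4 | $379.10 | $12.89 | $120.94 | — | $271.05
5 | $271.05 | $9.22 | $120.94 | — | $159.33
6 | $159.33 | $5.42 | $120.94 | — | $43.81
7 | $43.81 | $1.49 | $45.30 | — | $0.00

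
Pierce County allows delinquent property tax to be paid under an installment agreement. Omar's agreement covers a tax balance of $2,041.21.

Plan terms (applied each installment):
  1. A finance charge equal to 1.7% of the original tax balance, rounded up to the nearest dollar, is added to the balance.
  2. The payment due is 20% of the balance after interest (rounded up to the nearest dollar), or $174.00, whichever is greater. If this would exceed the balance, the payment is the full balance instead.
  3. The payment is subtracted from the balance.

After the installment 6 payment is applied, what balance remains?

$621.21

Installment 1: opening $2,041.21; interest $35.00 → $2,076.21; payment $416.00; balance $1,660.21
Installment 2: opening $1,660.21; interest $35.00 → $1,695.21; payment $340.00; balance $1,355.21
Installment 3: opening $1,355.21; interest $35.00 → $1,390.21; payment $279.00; balance $1,111.21
Installment 4: opening $1,111.21; interest $35.00 → $1,146.21; payment $230.00; balance $916.21
Installment 5: opening $916.21; interest $35.00 → $951.21; payment $191.00; balance $760.21
Installment 6: opening $760.21; interest $35.00 → $795.21; payment $174.00; balance $621.21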